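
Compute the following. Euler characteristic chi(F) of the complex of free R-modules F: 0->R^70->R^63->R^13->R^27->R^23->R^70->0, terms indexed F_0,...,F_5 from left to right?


chi = sum (-1)^i * rank:
(-1)^0*70=70
(-1)^1*63=-63
(-1)^2*13=13
(-1)^3*27=-27
(-1)^4*23=23
(-1)^5*70=-70
chi=-54


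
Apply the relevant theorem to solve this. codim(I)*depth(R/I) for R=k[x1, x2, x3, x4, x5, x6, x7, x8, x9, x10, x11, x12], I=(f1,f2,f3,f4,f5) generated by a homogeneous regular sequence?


codim=5, depth=dim(R/I)=12-5=7
Product=5*7=35


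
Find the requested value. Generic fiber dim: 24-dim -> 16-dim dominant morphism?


dim(fiber)=dim(X)-dim(Y)=24-16=8


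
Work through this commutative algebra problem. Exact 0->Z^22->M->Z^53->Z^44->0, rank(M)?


Alt sum=0:
(-1)^0*22 + (-1)^1*? + (-1)^2*53 + (-1)^3*44=0
rank(M)=31


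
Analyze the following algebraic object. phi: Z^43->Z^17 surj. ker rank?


rank(ker) = 43-17 = 26


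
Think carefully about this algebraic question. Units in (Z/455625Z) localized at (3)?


Local ring = Z/729Z.
phi(729) = 3^5*(3-1) = 486


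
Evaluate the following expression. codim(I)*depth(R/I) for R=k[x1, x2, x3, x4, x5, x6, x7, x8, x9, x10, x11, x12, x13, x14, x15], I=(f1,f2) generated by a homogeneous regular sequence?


codim=2, depth=dim(R/I)=15-2=13
Product=2*13=26


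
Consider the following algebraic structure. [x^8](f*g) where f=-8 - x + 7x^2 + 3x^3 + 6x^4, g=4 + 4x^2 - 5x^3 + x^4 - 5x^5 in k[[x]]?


[x^8] = sum a_i*b_j, i+j=8
  3*-5=-15
  6*1=6
Sum=-9


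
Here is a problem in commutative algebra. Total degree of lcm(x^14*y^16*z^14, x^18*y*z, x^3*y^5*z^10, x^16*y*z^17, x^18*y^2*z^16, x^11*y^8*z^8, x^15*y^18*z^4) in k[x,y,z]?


lcm = componentwise max:
x: max(14,18,3,16,18,11,15)=18
y: max(16,1,5,1,2,8,18)=18
z: max(14,1,10,17,16,8,4)=17
Total=18+18+17=53


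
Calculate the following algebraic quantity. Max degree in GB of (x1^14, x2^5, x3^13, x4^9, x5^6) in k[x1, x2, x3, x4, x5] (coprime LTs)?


Pure powers, coprime LTs => already GB.
Degrees: 14, 5, 13, 9, 6
Max=14


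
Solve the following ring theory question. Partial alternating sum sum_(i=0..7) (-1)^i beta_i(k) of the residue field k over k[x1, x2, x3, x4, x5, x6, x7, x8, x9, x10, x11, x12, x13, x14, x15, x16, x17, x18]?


Koszul resolution: beta_i(k)=C(n,i), n=18
sum_(i=0..p) (-1)^i C(n,i) = (-1)^p C(n-1,p)
(-1)^7*C(17,7) = (-1)^7*19448 = -19448


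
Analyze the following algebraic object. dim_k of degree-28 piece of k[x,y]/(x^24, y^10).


k[x,y], I = (x^24, y^10), d = 28
Need i < 24 and d-i < 10.
Range: 19 <= i <= 23.
H(28) = 5


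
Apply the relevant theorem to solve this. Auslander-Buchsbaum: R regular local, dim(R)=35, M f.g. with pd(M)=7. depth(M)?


pd+depth=depth(R)=35
depth=35-7=28


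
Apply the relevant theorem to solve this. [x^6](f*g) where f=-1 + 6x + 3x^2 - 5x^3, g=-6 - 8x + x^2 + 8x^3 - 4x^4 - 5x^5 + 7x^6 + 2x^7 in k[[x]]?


[x^6] = sum a_i*b_j, i+j=6
  -1*7=-7
  6*-5=-30
  3*-4=-12
  -5*8=-40
Sum=-89


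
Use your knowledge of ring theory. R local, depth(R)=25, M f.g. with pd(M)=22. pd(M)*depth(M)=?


pd+depth=25
depth=25-22=3
pd*depth=22*3=66


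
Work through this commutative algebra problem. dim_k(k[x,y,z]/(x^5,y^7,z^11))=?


Basis: x^iy^jz^k, i<5,j<7,k<11
5*7*11=385


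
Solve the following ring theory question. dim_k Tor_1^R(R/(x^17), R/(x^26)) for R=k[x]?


Tor_1(R/I,R/J)=(I cap J)/IJ=(x^26)/(x^43)
dim=43-26=min(17,26)=17


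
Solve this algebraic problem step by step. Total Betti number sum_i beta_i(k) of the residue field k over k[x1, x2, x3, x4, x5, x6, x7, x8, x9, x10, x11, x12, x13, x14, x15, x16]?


Koszul resolution: beta_i(k)=C(n,i), n=16
sum_i C(16,i) = 2^16 = 65536


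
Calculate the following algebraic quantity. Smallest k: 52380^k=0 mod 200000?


52380^k mod 200000:
k=1: 52380
k=2: 64400
k=3: 72000
k=4: 160000
k=5: 0
First zero at k = 5


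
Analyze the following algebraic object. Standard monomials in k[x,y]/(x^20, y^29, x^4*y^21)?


k[x,y]/I, I = (x^20, y^29, x^4*y^21)
Rect: 20x29=580. Corner: (20-4)x(29-21)=128.
dim = 580-128 = 452


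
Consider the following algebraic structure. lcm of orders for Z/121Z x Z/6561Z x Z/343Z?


Exponent = lcm of the cyclic orders; pairwise coprime => product.
11^2*3^8*7^3=121*6561*343=272301183


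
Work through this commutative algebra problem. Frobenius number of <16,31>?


gcd(16,31)=1 => F=ab-a-b=16*31-16-31=496-47=449


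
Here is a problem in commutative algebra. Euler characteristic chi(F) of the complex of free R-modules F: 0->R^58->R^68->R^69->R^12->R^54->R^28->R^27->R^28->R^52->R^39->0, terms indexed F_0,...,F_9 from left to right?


chi = sum (-1)^i * rank:
(-1)^0*58=58
(-1)^1*68=-68
(-1)^2*69=69
(-1)^3*12=-12
(-1)^4*54=54
(-1)^5*28=-28
(-1)^6*27=27
(-1)^7*28=-28
(-1)^8*52=52
(-1)^9*39=-39
chi=85


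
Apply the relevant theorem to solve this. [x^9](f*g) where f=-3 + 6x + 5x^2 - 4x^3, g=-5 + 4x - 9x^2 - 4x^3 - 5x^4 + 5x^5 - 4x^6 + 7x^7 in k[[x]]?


[x^9] = sum a_i*b_j, i+j=9
  5*7=35
  -4*-4=16
Sum=51


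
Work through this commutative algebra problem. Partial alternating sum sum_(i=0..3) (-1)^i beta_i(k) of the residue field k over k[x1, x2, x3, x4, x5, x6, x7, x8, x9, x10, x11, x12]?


Koszul resolution: beta_i(k)=C(n,i), n=12
sum_(i=0..p) (-1)^i C(n,i) = (-1)^p C(n-1,p)
(-1)^3*C(11,3) = (-1)^3*165 = -165


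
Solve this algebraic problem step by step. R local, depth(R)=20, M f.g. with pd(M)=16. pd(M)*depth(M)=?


pd+depth=20
depth=20-16=4
pd*depth=16*4=64


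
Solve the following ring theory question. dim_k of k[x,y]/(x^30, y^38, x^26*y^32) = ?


k[x,y]/I, I = (x^30, y^38, x^26*y^32)
Rect: 30x38=1140. Corner: (30-26)x(38-32)=24.
dim = 1140-24 = 1116


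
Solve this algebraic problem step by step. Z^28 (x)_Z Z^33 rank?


rank(M(x)N) = rank(M)*rank(N)
28*33 = 924


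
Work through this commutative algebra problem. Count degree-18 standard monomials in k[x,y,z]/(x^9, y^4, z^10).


Need i<9, j<4, k<10 with i+j+k=18.
For each i, j ranges over max(0,18-i-9)..min(3,18-i):
  i=0: j in [9,3] -> 0
  i=1: j in [8,3] -> 0
  i=2: j in [7,3] -> 0
  i=3: j in [6,3] -> 0
  i=4: j in [5,3] -> 0
  i=5: j in [4,3] -> 0
  i=6: j in [3,3] -> 1
  i=7: j in [2,3] -> 2
  i=8: j in [1,3] -> 3
H(18) = 0+0+0+0+0+0+1+2+3 = 6


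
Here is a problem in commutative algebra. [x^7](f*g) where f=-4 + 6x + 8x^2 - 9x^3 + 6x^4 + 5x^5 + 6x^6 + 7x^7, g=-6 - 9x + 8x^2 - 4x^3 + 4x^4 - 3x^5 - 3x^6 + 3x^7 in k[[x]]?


[x^7] = sum a_i*b_j, i+j=7
  -4*3=-12
  6*-3=-18
  8*-3=-24
  -9*4=-36
  6*-4=-24
  5*8=40
  6*-9=-54
  7*-6=-42
Sum=-170


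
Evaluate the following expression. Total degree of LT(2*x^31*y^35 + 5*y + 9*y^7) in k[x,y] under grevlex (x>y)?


LT: 2*x^31*y^35
deg_x=31, deg_y=35
Total=31+35=66


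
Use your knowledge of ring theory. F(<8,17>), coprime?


gcd(8,17)=1 => F=ab-a-b=8*17-8-17=136-25=111


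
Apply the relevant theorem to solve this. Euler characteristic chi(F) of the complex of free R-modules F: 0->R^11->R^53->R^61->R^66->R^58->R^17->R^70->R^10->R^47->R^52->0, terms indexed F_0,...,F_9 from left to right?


chi = sum (-1)^i * rank:
(-1)^0*11=11
(-1)^1*53=-53
(-1)^2*61=61
(-1)^3*66=-66
(-1)^4*58=58
(-1)^5*17=-17
(-1)^6*70=70
(-1)^7*10=-10
(-1)^8*47=47
(-1)^9*52=-52
chi=49


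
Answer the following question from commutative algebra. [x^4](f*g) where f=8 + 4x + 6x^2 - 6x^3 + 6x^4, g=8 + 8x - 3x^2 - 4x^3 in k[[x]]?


[x^4] = sum a_i*b_j, i+j=4
  4*-4=-16
  6*-3=-18
  -6*8=-48
  6*8=48
Sum=-34


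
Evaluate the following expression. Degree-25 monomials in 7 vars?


C(d+n-1,n-1)=C(31,6)=736281


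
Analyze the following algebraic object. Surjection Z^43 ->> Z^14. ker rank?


rank(ker) = 43-14 = 29


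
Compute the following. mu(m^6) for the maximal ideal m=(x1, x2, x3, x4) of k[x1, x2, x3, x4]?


Graded Nakayama: mu(m^d) = dim_k (m^d/m^(d+1)) = #degree-6 monomials in 4 vars
C(n+d-1,d)=C(9,6)=84


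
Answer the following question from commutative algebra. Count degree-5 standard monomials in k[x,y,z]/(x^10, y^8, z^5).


Need i<10, j<8, k<5 with i+j+k=5.
For each i, j ranges over max(0,5-i-4)..min(7,5-i):
  i=0: j in [1,5] -> 5
  i=1: j in [0,4] -> 5
  i=2: j in [0,3] -> 4
  i=3: j in [0,2] -> 3
  i=4: j in [0,1] -> 2
  i=5: j in [0,0] -> 1
H(5) = 5+5+4+3+2+1 = 20


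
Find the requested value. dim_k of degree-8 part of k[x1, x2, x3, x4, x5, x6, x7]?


C(d+n-1,n-1)=C(14,6)=3003


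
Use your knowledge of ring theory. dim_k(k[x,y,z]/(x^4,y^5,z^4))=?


Basis: x^iy^jz^k, i<4,j<5,k<4
4*5*4=80


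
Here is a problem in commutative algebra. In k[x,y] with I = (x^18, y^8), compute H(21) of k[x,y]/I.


k[x,y], I = (x^18, y^8), d = 21
Need i < 18 and d-i < 8.
Range: 14 <= i <= 17.
H(21) = 4


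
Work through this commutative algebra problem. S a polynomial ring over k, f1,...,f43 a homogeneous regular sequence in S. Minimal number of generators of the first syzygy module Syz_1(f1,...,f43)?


Regular sequence => Koszul complex is the minimal free resolution.
Syz_1 minimally generated by Koszul relations f_i*e_j - f_j*e_i (i<j): mu(Syz_1) = beta_2 = C(m,2) = m(m-1)/2
m=43
43*42/2 = 903


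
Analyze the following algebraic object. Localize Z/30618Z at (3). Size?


3-primary part: 30618=3^7*14
Size=3^7=2187


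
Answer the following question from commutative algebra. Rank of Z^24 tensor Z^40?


rank(M(x)N) = rank(M)*rank(N)
24*40 = 960


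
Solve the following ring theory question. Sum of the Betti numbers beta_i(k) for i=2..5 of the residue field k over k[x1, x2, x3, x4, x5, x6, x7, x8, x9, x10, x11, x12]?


Koszul resolution: beta_i(k)=C(n,i), n=12
C(12,2)=66, C(12,3)=220, C(12,4)=495, C(12,5)=792
Sum=1573


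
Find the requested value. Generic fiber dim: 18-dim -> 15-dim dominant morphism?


dim(fiber)=dim(X)-dim(Y)=18-15=3


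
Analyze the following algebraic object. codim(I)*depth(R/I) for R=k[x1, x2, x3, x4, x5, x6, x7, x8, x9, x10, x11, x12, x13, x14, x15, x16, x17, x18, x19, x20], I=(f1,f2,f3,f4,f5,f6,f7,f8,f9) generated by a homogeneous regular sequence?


codim=9, depth=dim(R/I)=20-9=11
Product=9*11=99


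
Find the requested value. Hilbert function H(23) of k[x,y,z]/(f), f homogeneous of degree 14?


C(25,2)-C(11,2)=300-55=245


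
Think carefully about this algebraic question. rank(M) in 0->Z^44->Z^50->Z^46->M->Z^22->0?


Alt sum=0:
(-1)^0*44 + (-1)^1*50 + (-1)^2*46 + (-1)^3*? + (-1)^4*22=0
rank(M)=62


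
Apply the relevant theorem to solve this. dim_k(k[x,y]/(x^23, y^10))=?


Basis: x^i*y^j, i<23, j<10
23*10=230


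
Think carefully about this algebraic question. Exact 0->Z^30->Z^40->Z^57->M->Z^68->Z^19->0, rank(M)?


Alt sum=0:
(-1)^0*30 + (-1)^1*40 + (-1)^2*57 + (-1)^3*? + (-1)^4*68 + (-1)^5*19=0
rank(M)=96


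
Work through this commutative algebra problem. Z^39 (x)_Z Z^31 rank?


rank(M(x)N) = rank(M)*rank(N)
39*31 = 1209


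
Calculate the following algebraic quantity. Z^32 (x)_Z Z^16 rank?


rank(M(x)N) = rank(M)*rank(N)
32*16 = 512


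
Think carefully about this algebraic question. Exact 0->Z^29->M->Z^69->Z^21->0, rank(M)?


Alt sum=0:
(-1)^0*29 + (-1)^1*? + (-1)^2*69 + (-1)^3*21=0
rank(M)=77


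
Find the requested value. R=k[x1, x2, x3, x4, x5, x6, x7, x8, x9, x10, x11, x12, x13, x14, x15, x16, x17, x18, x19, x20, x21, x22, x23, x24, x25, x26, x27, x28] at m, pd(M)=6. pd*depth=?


pd+depth=28
depth=28-6=22
pd*depth=6*22=132


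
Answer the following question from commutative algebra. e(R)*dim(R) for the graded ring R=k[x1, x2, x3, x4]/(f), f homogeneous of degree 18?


e(R)=deg(f)=18, dim(R)=4-1=3
e*dim=18*3=54


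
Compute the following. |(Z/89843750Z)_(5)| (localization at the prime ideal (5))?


5-primary part: 89843750=5^9*46
Size=5^9=1953125


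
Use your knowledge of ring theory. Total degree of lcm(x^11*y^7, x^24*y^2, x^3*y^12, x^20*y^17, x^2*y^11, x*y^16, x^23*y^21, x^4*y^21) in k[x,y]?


lcm = componentwise max:
x: max(11,24,3,20,2,1,23,4)=24
y: max(7,2,12,17,11,16,21,21)=21
Total=24+21=45


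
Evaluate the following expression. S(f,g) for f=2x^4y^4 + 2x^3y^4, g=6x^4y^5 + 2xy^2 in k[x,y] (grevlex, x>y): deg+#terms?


LT(f)=2x^4y^4, LT(g)=6x^4y^5
lcm(LM)=x^4y^5
S(f,g) (scaled by 12 to clear denominators) = 6y*f - 2*g = 12x^3y^5 - 4xy^2
2 terms, deg 8.
8+2=10


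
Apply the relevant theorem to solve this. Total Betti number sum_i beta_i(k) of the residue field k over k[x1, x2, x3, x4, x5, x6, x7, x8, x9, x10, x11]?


Koszul resolution: beta_i(k)=C(n,i), n=11
sum_i C(11,i) = 2^11 = 2048


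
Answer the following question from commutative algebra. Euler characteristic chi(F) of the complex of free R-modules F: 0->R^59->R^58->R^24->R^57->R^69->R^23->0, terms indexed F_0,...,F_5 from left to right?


chi = sum (-1)^i * rank:
(-1)^0*59=59
(-1)^1*58=-58
(-1)^2*24=24
(-1)^3*57=-57
(-1)^4*69=69
(-1)^5*23=-23
chi=14


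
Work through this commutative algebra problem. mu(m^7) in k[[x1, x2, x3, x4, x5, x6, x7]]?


C(n+d-1,d)=C(13,7)=1716


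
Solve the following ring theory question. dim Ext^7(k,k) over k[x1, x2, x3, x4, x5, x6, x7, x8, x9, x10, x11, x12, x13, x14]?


C(n,i)=C(14,7)=3432


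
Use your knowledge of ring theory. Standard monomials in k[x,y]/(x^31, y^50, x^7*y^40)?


k[x,y]/I, I = (x^31, y^50, x^7*y^40)
Rect: 31x50=1550. Corner: (31-7)x(50-40)=240.
dim = 1550-240 = 1310


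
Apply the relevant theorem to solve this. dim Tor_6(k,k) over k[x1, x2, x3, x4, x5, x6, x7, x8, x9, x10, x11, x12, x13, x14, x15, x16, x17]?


Koszul: C(n,i)=C(17,6)=12376


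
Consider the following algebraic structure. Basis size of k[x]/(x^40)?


Basis: 1,x,...,x^39
dim=40


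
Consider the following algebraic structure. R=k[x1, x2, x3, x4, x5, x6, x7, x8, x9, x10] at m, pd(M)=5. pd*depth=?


pd+depth=10
depth=10-5=5
pd*depth=5*5=25


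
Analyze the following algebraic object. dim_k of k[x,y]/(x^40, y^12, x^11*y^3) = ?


k[x,y]/I, I = (x^40, y^12, x^11*y^3)
Rect: 40x12=480. Corner: (40-11)x(12-3)=261.
dim = 480-261 = 219


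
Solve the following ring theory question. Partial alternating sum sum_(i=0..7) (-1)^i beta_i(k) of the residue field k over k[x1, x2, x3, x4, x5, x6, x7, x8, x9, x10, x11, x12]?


Koszul resolution: beta_i(k)=C(n,i), n=12
sum_(i=0..p) (-1)^i C(n,i) = (-1)^p C(n-1,p)
(-1)^7*C(11,7) = (-1)^7*330 = -330


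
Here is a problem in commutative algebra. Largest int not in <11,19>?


gcd(11,19)=1 => F=ab-a-b=11*19-11-19=209-30=179


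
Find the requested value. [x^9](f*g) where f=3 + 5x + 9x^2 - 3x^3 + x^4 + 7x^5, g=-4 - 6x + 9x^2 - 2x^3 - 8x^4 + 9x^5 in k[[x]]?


[x^9] = sum a_i*b_j, i+j=9
  1*9=9
  7*-8=-56
Sum=-47


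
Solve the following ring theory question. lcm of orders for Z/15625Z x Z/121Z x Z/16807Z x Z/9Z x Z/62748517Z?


Exponent = lcm of the cyclic orders; pairwise coprime => product.
5^6*11^2*7^5*3^2*13^7=15625*121*16807*9*62748517=17944921877554546875


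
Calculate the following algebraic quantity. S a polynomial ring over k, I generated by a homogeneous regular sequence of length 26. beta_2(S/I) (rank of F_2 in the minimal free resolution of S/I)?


Regular sequence => Koszul complex is the minimal free resolution.
Syz_1 minimally generated by Koszul relations f_i*e_j - f_j*e_i (i<j): mu(Syz_1) = beta_2 = C(m,2) = m(m-1)/2
m=26
26*25/2 = 325


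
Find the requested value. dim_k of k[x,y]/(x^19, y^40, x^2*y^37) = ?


k[x,y]/I, I = (x^19, y^40, x^2*y^37)
Rect: 19x40=760. Corner: (19-2)x(40-37)=51.
dim = 760-51 = 709


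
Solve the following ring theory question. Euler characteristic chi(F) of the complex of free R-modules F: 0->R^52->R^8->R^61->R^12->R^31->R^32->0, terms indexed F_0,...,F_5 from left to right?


chi = sum (-1)^i * rank:
(-1)^0*52=52
(-1)^1*8=-8
(-1)^2*61=61
(-1)^3*12=-12
(-1)^4*31=31
(-1)^5*32=-32
chi=92


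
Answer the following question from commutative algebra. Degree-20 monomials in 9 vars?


C(d+n-1,n-1)=C(28,8)=3108105


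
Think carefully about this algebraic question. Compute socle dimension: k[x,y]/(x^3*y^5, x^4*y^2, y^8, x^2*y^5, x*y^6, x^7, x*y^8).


Socle = ann(m) = span of standard monomials u with x*u, y*u in I (staircase corners).
Redundant generators: x*y^8, x^3*y^5
Minimal generators: x^7, x^4*y^2, x^2*y^5, x*y^6, y^8
Corners: y^7, xy^5, x^3y^4, x^6y
Socle dim=4


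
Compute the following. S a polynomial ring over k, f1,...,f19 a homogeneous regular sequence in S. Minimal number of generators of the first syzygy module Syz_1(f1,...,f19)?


Regular sequence => Koszul complex is the minimal free resolution.
Syz_1 minimally generated by Koszul relations f_i*e_j - f_j*e_i (i<j): mu(Syz_1) = beta_2 = C(m,2) = m(m-1)/2
m=19
19*18/2 = 171


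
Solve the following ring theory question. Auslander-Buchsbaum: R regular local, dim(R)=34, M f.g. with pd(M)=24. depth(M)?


pd+depth=depth(R)=34
depth=34-24=10


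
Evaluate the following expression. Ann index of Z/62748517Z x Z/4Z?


Exponent = lcm of the cyclic orders; pairwise coprime => product.
13^7*2^2=62748517*4=250994068


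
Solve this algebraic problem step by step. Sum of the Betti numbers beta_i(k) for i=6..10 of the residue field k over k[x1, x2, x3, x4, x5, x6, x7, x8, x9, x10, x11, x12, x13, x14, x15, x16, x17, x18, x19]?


Koszul resolution: beta_i(k)=C(n,i), n=19
C(19,6)=27132, C(19,7)=50388, C(19,8)=75582, C(19,9)=92378, C(19,10)=92378
Sum=337858


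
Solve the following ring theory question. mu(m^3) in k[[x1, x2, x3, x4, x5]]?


C(n+d-1,d)=C(7,3)=35


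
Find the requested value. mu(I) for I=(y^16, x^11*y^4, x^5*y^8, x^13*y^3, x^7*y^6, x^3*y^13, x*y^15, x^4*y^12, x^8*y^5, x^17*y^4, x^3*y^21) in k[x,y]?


Remove redundant (divisible by others).
x^17*y^4 redundant.
x^3*y^21 redundant.
Min: x^13*y^3, x^11*y^4, x^8*y^5, x^7*y^6, x^5*y^8, x^4*y^12, x^3*y^13, x*y^15, y^16
Count=9


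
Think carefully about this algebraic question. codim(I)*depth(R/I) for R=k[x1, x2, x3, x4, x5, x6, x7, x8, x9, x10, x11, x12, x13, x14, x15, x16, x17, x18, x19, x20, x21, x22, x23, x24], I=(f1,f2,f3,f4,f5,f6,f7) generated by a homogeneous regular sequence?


codim=7, depth=dim(R/I)=24-7=17
Product=7*17=119


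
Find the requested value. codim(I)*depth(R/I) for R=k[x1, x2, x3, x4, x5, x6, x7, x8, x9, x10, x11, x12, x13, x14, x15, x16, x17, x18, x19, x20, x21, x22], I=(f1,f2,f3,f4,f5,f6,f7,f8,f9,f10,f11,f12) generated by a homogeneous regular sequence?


codim=12, depth=dim(R/I)=22-12=10
Product=12*10=120


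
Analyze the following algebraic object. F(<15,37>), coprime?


gcd(15,37)=1 => F=ab-a-b=15*37-15-37=555-52=503


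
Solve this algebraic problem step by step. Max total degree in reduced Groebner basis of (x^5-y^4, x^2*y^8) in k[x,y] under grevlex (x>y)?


LT(f1)=x^5, LT(f2)=x^2y^8, lcm=x^5y^8
S(f1,f2) = y^8*f1 - x^3*f2 = -y^12
Reduced GB = {f1, f2, y^12}; degrees 5, 10, 12
Max = 12


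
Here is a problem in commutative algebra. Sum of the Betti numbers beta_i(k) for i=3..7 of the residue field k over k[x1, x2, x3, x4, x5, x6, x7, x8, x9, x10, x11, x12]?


Koszul resolution: beta_i(k)=C(n,i), n=12
C(12,3)=220, C(12,4)=495, C(12,5)=792, C(12,6)=924, C(12,7)=792
Sum=3223


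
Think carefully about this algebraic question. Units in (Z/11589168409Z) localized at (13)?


Local ring = Z/4826809Z.
phi(4826809) = 13^5*(13-1) = 4455516


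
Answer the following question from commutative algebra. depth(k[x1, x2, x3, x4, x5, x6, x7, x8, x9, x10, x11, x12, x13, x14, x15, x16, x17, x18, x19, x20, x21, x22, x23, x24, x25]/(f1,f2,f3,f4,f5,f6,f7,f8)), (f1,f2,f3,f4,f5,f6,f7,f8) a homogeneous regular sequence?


depth(R)=25
depth(R/I)=25-8=17


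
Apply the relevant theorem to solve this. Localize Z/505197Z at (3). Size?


3-primary part: 505197=3^8*77
Size=3^8=6561


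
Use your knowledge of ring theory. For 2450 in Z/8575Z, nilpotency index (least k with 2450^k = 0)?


2450^k mod 8575:
k=1: 2450
k=2: 0
First zero at k = 2


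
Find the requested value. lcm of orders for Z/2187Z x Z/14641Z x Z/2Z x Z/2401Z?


Exponent = lcm of the cyclic orders; pairwise coprime => product.
3^7*11^4*2^1*7^4=2187*14641*2*2401=153759401334


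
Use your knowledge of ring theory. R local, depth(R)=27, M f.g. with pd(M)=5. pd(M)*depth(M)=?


pd+depth=27
depth=27-5=22
pd*depth=5*22=110


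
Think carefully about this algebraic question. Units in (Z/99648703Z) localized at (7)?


Local ring = Z/823543Z.
phi(823543) = 7^6*(7-1) = 705894


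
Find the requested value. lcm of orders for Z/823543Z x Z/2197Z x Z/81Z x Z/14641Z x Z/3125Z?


Exponent = lcm of the cyclic orders; pairwise coprime => product.
7^7*13^3*3^4*11^4*5^5=823543*2197*81*14641*3125=6705360290663409375


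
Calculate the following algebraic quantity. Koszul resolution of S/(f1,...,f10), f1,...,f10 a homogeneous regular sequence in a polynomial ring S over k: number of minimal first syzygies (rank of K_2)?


Regular sequence => Koszul complex is the minimal free resolution.
Syz_1 minimally generated by Koszul relations f_i*e_j - f_j*e_i (i<j): mu(Syz_1) = beta_2 = C(m,2) = m(m-1)/2
m=10
10*9/2 = 45


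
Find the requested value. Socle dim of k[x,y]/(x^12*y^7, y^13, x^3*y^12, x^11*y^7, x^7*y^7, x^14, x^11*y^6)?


Socle = ann(m) = span of standard monomials u with x*u, y*u in I (staircase corners).
Redundant generators: x^11*y^7, x^12*y^7
Minimal generators: x^14, x^11*y^6, x^7*y^7, x^3*y^12, y^13
Corners: x^2y^12, x^6y^11, x^10y^6, x^13y^5
Socle dim=4


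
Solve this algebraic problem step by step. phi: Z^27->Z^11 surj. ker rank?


rank(ker) = 27-11 = 16


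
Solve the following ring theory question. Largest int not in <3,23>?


gcd(3,23)=1 => F=ab-a-b=3*23-3-23=69-26=43


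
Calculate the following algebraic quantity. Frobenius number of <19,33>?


gcd(19,33)=1 => F=ab-a-b=19*33-19-33=627-52=575


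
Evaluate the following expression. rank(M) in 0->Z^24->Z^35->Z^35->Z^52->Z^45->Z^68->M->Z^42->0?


Alt sum=0:
(-1)^0*24 + (-1)^1*35 + (-1)^2*35 + (-1)^3*52 + (-1)^4*45 + (-1)^5*68 + (-1)^6*? + (-1)^7*42=0
rank(M)=93


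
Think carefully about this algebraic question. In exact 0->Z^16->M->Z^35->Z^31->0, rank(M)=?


Alt sum=0:
(-1)^0*16 + (-1)^1*? + (-1)^2*35 + (-1)^3*31=0
rank(M)=20


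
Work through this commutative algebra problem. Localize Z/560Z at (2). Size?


2-primary part: 560=2^4*35
Size=2^4=16


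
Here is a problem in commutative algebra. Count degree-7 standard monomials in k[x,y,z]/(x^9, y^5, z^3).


Need i<9, j<5, k<3 with i+j+k=7.
For each i, j ranges over max(0,7-i-2)..min(4,7-i):
  i=0: j in [5,4] -> 0
  i=1: j in [4,4] -> 1
  i=2: j in [3,4] -> 2
  i=3: j in [2,4] -> 3
  i=4: j in [1,3] -> 3
  i=5: j in [0,2] -> 3
  i=6: j in [0,1] -> 2
  i=7: j in [0,0] -> 1
H(7) = 0+1+2+3+3+3+2+1 = 15


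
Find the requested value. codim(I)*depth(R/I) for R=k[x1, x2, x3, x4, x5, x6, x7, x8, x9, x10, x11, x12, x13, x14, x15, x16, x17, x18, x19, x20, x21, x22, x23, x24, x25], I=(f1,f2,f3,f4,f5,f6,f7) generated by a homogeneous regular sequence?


codim=7, depth=dim(R/I)=25-7=18
Product=7*18=126


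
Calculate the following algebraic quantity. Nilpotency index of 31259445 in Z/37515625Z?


31259445^k mod 37515625:
k=1: 31259445
k=2: 36754900
k=3: 343000
k=4: 24010000
k=5: 30012500
k=6: 0
First zero at k = 6


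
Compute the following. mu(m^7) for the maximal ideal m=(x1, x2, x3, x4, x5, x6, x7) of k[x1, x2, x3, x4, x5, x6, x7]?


Graded Nakayama: mu(m^d) = dim_k (m^d/m^(d+1)) = #degree-7 monomials in 7 vars
C(n+d-1,d)=C(13,7)=1716


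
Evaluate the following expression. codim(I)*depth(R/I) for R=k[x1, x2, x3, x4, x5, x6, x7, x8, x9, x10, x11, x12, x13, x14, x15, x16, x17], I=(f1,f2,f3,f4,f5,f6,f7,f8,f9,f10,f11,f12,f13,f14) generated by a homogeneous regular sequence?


codim=14, depth=dim(R/I)=17-14=3
Product=14*3=42


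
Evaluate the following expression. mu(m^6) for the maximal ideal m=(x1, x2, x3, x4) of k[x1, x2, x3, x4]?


Graded Nakayama: mu(m^d) = dim_k (m^d/m^(d+1)) = #degree-6 monomials in 4 vars
C(n+d-1,d)=C(9,6)=84


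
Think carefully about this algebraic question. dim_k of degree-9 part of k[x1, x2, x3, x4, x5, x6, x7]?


C(d+n-1,n-1)=C(15,6)=5005


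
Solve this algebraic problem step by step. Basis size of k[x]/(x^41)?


Basis: 1,x,...,x^40
dim=41


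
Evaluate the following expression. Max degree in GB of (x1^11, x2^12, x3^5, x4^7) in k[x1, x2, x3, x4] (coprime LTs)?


Pure powers, coprime LTs => already GB.
Degrees: 11, 12, 5, 7
Max=12


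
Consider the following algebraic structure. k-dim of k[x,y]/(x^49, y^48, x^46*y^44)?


k[x,y]/I, I = (x^49, y^48, x^46*y^44)
Rect: 49x48=2352. Corner: (49-46)x(48-44)=12.
dim = 2352-12 = 2340


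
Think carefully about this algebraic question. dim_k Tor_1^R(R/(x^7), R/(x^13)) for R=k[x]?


Tor_1(R/I,R/J)=(I cap J)/IJ=(x^13)/(x^20)
dim=20-13=min(7,13)=7


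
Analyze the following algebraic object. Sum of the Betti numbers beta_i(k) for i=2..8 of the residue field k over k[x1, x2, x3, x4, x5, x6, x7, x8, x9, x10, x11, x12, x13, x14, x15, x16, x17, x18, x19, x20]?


Koszul resolution: beta_i(k)=C(n,i), n=20
C(20,2)=190, C(20,3)=1140, C(20,4)=4845, C(20,5)=15504, C(20,6)=38760, C(20,7)=77520, C(20,8)=125970
Sum=263929


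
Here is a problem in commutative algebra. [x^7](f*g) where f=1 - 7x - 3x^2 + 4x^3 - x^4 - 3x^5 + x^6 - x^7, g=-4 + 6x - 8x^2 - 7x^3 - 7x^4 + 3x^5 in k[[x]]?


[x^7] = sum a_i*b_j, i+j=7
  -3*3=-9
  4*-7=-28
  -1*-7=7
  -3*-8=24
  1*6=6
  -1*-4=4
Sum=4


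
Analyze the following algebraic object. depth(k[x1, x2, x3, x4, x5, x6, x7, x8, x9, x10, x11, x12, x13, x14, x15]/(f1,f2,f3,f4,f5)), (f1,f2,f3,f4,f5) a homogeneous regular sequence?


depth(R)=15
depth(R/I)=15-5=10


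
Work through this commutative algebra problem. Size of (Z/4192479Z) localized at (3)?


3-primary part: 4192479=3^10*71
Size=3^10=59049


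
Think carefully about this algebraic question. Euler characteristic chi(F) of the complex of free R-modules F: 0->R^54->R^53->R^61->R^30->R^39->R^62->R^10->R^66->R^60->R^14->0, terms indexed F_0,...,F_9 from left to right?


chi = sum (-1)^i * rank:
(-1)^0*54=54
(-1)^1*53=-53
(-1)^2*61=61
(-1)^3*30=-30
(-1)^4*39=39
(-1)^5*62=-62
(-1)^6*10=10
(-1)^7*66=-66
(-1)^8*60=60
(-1)^9*14=-14
chi=-1


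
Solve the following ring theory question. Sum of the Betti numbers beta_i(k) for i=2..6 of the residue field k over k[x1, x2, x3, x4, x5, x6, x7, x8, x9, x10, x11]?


Koszul resolution: beta_i(k)=C(n,i), n=11
C(11,2)=55, C(11,3)=165, C(11,4)=330, C(11,5)=462, C(11,6)=462
Sum=1474


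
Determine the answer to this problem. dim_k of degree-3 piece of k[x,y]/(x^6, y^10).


k[x,y], I = (x^6, y^10), d = 3
Need i < 6 and d-i < 10.
Range: 0 <= i <= 3.
H(3) = 4


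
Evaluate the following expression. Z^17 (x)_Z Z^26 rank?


rank(M(x)N) = rank(M)*rank(N)
17*26 = 442


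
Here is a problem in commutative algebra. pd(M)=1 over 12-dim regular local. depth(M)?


pd+depth=depth(R)=12
depth=12-1=11


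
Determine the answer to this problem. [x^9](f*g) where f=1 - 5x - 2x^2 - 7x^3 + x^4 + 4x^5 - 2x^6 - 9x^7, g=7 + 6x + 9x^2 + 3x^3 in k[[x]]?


[x^9] = sum a_i*b_j, i+j=9
  -2*3=-6
  -9*9=-81
Sum=-87


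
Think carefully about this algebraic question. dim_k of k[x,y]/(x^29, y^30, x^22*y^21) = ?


k[x,y]/I, I = (x^29, y^30, x^22*y^21)
Rect: 29x30=870. Corner: (29-22)x(30-21)=63.
dim = 870-63 = 807


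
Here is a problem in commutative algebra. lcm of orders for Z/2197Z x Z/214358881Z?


Exponent = lcm of the cyclic orders; pairwise coprime => product.
13^3*11^8=2197*214358881=470946461557


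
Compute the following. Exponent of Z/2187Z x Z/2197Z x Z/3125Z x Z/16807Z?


Exponent = lcm of the cyclic orders; pairwise coprime => product.
3^7*13^3*5^5*7^5=2187*2197*3125*16807=252359153353125


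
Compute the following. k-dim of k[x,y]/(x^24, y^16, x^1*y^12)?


k[x,y]/I, I = (x^24, y^16, x^1*y^12)
Rect: 24x16=384. Corner: (24-1)x(16-12)=92.
dim = 384-92 = 292


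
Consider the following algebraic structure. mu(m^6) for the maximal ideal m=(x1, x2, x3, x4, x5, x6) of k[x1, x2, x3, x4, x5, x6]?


Graded Nakayama: mu(m^d) = dim_k (m^d/m^(d+1)) = #degree-6 monomials in 6 vars
C(n+d-1,d)=C(11,6)=462


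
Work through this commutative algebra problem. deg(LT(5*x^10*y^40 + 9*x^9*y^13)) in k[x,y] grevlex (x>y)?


LT: 5*x^10*y^40
deg_x=10, deg_y=40
Total=10+40=50


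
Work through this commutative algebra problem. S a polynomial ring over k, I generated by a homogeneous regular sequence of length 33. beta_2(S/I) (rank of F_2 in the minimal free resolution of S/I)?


Regular sequence => Koszul complex is the minimal free resolution.
Syz_1 minimally generated by Koszul relations f_i*e_j - f_j*e_i (i<j): mu(Syz_1) = beta_2 = C(m,2) = m(m-1)/2
m=33
33*32/2 = 528


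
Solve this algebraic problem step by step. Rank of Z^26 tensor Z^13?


rank(M(x)N) = rank(M)*rank(N)
26*13 = 338


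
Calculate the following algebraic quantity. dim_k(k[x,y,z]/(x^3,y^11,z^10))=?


Basis: x^iy^jz^k, i<3,j<11,k<10
3*11*10=330


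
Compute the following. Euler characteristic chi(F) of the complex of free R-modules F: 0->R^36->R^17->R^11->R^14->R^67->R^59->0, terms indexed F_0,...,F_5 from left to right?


chi = sum (-1)^i * rank:
(-1)^0*36=36
(-1)^1*17=-17
(-1)^2*11=11
(-1)^3*14=-14
(-1)^4*67=67
(-1)^5*59=-59
chi=24


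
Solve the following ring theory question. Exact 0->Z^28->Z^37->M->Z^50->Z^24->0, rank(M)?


Alt sum=0:
(-1)^0*28 + (-1)^1*37 + (-1)^2*? + (-1)^3*50 + (-1)^4*24=0
rank(M)=35


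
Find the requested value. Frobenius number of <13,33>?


gcd(13,33)=1 => F=ab-a-b=13*33-13-33=429-46=383


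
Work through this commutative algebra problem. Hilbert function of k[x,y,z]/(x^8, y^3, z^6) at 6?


Need i<8, j<3, k<6 with i+j+k=6.
For each i, j ranges over max(0,6-i-5)..min(2,6-i):
  i=0: j in [1,2] -> 2
  i=1: j in [0,2] -> 3
  i=2: j in [0,2] -> 3
  i=3: j in [0,2] -> 3
  i=4: j in [0,2] -> 3
  i=5: j in [0,1] -> 2
  i=6: j in [0,0] -> 1
H(6) = 2+3+3+3+3+2+1 = 17


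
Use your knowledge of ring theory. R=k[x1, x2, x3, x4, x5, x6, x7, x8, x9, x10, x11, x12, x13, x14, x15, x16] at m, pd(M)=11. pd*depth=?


pd+depth=16
depth=16-11=5
pd*depth=11*5=55


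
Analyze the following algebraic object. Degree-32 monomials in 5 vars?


C(d+n-1,n-1)=C(36,4)=58905


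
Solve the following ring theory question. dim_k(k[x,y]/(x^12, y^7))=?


Basis: x^i*y^j, i<12, j<7
12*7=84


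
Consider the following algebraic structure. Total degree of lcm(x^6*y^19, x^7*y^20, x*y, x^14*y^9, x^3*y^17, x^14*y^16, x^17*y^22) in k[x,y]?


lcm = componentwise max:
x: max(6,7,1,14,3,14,17)=17
y: max(19,20,1,9,17,16,22)=22
Total=17+22=39


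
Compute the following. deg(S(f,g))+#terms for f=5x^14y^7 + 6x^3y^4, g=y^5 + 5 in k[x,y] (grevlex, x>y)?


LT(f)=5x^14y^7, LT(g)=y^5
lcm(LM)=x^14y^7
S(f,g) (scaled by 5 to clear denominators) = 1*f - 5x^14y^2*g = -25x^14y^2 + 6x^3y^4
2 terms, deg 16.
16+2=18


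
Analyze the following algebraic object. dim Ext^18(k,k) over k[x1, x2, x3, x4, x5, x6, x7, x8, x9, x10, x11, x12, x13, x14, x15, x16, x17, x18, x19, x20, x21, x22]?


C(n,i)=C(22,18)=7315


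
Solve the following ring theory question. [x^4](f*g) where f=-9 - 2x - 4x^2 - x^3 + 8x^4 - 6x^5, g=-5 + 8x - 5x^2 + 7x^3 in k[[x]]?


[x^4] = sum a_i*b_j, i+j=4
  -2*7=-14
  -4*-5=20
  -1*8=-8
  8*-5=-40
Sum=-42


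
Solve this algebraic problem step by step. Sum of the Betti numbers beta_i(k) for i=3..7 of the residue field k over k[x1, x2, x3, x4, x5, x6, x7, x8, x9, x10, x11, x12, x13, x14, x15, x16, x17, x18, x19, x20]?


Koszul resolution: beta_i(k)=C(n,i), n=20
C(20,3)=1140, C(20,4)=4845, C(20,5)=15504, C(20,6)=38760, C(20,7)=77520
Sum=137769


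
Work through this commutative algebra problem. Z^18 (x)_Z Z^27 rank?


rank(M(x)N) = rank(M)*rank(N)
18*27 = 486


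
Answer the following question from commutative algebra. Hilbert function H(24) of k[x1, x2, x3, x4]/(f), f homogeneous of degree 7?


C(27,3)-C(20,3)=2925-1140=1785


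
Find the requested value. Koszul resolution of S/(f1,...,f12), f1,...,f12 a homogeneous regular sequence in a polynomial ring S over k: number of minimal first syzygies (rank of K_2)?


Regular sequence => Koszul complex is the minimal free resolution.
Syz_1 minimally generated by Koszul relations f_i*e_j - f_j*e_i (i<j): mu(Syz_1) = beta_2 = C(m,2) = m(m-1)/2
m=12
12*11/2 = 66


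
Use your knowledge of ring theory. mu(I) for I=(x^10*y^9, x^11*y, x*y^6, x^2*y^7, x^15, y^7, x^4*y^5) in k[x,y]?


Remove redundant (divisible by others).
x^10*y^9 redundant.
x^2*y^7 redundant.
Min: x^15, x^11*y, x^4*y^5, x*y^6, y^7
Count=5


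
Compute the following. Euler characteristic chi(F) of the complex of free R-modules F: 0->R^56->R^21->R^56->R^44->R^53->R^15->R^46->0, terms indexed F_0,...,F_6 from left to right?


chi = sum (-1)^i * rank:
(-1)^0*56=56
(-1)^1*21=-21
(-1)^2*56=56
(-1)^3*44=-44
(-1)^4*53=53
(-1)^5*15=-15
(-1)^6*46=46
chi=131


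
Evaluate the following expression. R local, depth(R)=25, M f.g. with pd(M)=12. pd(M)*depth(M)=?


pd+depth=25
depth=25-12=13
pd*depth=12*13=156


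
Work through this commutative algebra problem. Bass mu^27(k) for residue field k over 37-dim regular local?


C(n,i)=C(37,27)=348330136


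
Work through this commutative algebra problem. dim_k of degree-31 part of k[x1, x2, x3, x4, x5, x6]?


C(d+n-1,n-1)=C(36,5)=376992


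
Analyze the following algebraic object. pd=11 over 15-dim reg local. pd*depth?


pd+depth=15
depth=15-11=4
pd*depth=11*4=44


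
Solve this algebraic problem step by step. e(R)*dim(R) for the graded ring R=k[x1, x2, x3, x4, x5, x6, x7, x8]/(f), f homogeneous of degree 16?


e(R)=deg(f)=16, dim(R)=8-1=7
e*dim=16*7=112


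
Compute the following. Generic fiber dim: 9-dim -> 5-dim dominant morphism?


dim(fiber)=dim(X)-dim(Y)=9-5=4


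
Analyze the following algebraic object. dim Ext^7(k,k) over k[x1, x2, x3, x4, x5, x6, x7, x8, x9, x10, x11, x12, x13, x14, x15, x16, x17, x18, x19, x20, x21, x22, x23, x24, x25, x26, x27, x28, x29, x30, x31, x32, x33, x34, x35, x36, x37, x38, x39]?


C(n,i)=C(39,7)=15380937


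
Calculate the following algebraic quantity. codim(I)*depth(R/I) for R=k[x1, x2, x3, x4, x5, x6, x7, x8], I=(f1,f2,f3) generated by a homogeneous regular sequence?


codim=3, depth=dim(R/I)=8-3=5
Product=3*5=15


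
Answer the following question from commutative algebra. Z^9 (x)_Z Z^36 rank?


rank(M(x)N) = rank(M)*rank(N)
9*36 = 324


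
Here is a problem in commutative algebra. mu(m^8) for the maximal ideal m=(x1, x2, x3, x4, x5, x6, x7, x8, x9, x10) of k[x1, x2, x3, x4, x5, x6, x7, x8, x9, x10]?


Graded Nakayama: mu(m^d) = dim_k (m^d/m^(d+1)) = #degree-8 monomials in 10 vars
C(n+d-1,d)=C(17,8)=24310


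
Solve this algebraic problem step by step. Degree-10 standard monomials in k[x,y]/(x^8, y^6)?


k[x,y], I = (x^8, y^6), d = 10
Need i < 8 and d-i < 6.
Range: 5 <= i <= 7.
H(10) = 3


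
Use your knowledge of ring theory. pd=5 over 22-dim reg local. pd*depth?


pd+depth=22
depth=22-5=17
pd*depth=5*17=85


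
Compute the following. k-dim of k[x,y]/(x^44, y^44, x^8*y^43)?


k[x,y]/I, I = (x^44, y^44, x^8*y^43)
Rect: 44x44=1936. Corner: (44-8)x(44-43)=36.
dim = 1936-36 = 1900


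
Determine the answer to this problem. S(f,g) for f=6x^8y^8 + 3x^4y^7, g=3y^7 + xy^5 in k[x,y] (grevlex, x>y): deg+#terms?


LT(f)=6x^8y^8, LT(g)=3y^7
lcm(LM)=x^8y^8
S(f,g) (scaled by 18 to clear denominators) = 3*f - 6x^8y*g = -6x^9y^6 + 9x^4y^7
2 terms, deg 15.
15+2=17


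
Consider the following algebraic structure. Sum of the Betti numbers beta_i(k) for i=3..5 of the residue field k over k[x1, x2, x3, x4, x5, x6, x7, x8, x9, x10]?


Koszul resolution: beta_i(k)=C(n,i), n=10
C(10,3)=120, C(10,4)=210, C(10,5)=252
Sum=582


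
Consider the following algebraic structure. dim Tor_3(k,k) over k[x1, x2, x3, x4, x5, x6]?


Koszul: C(n,i)=C(6,3)=20


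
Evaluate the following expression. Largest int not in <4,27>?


gcd(4,27)=1 => F=ab-a-b=4*27-4-27=108-31=77


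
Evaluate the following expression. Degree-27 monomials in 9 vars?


C(d+n-1,n-1)=C(35,8)=23535820


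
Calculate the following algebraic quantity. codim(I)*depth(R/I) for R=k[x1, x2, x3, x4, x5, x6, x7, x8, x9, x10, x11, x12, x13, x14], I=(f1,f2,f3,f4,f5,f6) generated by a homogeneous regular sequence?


codim=6, depth=dim(R/I)=14-6=8
Product=6*8=48


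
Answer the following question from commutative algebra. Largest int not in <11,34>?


gcd(11,34)=1 => F=ab-a-b=11*34-11-34=374-45=329


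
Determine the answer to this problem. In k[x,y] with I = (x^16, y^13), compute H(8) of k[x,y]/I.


k[x,y], I = (x^16, y^13), d = 8
Need i < 16 and d-i < 13.
Range: 0 <= i <= 8.
H(8) = 9


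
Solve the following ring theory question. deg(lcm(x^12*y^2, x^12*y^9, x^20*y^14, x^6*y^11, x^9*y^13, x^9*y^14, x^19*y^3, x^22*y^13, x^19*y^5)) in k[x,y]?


lcm = componentwise max:
x: max(12,12,20,6,9,9,19,22,19)=22
y: max(2,9,14,11,13,14,3,13,5)=14
Total=22+14=36


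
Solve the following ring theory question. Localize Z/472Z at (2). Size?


2-primary part: 472=2^3*59
Size=2^3=8


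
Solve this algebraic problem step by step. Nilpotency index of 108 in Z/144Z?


108^k mod 144:
k=1: 108
k=2: 0
First zero at k = 2


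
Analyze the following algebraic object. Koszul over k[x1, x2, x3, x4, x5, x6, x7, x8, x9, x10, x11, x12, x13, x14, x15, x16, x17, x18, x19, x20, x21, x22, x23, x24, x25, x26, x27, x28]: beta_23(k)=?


C(n,i)=C(28,23)=98280


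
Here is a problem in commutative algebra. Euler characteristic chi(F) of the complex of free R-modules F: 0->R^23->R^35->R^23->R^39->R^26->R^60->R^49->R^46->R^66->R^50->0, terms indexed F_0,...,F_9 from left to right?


chi = sum (-1)^i * rank:
(-1)^0*23=23
(-1)^1*35=-35
(-1)^2*23=23
(-1)^3*39=-39
(-1)^4*26=26
(-1)^5*60=-60
(-1)^6*49=49
(-1)^7*46=-46
(-1)^8*66=66
(-1)^9*50=-50
chi=-43


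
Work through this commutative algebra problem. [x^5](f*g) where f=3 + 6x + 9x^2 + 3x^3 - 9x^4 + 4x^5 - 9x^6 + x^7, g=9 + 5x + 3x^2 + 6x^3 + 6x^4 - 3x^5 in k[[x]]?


[x^5] = sum a_i*b_j, i+j=5
  3*-3=-9
  6*6=36
  9*6=54
  3*3=9
  -9*5=-45
  4*9=36
Sum=81


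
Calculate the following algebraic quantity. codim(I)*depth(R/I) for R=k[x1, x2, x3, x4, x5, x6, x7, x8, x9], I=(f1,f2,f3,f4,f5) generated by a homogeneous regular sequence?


codim=5, depth=dim(R/I)=9-5=4
Product=5*4=20


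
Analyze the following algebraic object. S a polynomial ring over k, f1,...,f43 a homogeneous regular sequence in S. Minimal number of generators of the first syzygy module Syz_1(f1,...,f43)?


Regular sequence => Koszul complex is the minimal free resolution.
Syz_1 minimally generated by Koszul relations f_i*e_j - f_j*e_i (i<j): mu(Syz_1) = beta_2 = C(m,2) = m(m-1)/2
m=43
43*42/2 = 903


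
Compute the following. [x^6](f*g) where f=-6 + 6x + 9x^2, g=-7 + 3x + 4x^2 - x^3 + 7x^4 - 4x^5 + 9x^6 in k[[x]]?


[x^6] = sum a_i*b_j, i+j=6
  -6*9=-54
  6*-4=-24
  9*7=63
Sum=-15


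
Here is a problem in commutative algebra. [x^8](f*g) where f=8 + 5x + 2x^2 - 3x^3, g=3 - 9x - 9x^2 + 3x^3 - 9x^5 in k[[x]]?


[x^8] = sum a_i*b_j, i+j=8
  -3*-9=27
Sum=27


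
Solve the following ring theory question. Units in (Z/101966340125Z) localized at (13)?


Local ring = Z/815730721Z.
phi(815730721) = 13^7*(13-1) = 752982204


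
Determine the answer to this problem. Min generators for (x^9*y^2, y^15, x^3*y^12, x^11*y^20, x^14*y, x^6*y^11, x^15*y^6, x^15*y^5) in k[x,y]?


Remove redundant (divisible by others).
x^15*y^5 redundant.
x^11*y^20 redundant.
x^15*y^6 redundant.
Min: x^14*y, x^9*y^2, x^6*y^11, x^3*y^12, y^15
Count=5
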